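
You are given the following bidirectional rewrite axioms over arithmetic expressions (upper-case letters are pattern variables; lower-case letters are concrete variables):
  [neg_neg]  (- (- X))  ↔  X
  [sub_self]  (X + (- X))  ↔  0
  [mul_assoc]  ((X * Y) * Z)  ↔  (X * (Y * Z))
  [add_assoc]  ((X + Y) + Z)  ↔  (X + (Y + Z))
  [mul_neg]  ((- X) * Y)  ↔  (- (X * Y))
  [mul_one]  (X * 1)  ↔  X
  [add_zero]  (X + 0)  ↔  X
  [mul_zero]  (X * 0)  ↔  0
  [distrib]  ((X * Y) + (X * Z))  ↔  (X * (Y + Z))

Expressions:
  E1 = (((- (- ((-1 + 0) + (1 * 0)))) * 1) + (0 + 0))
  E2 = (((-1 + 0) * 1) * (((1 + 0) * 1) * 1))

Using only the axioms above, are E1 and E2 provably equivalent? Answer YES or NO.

YES

1. [neg_neg →] (- (- ((-1 + 0) + (1 * 0))))  →  ((-1 + 0) + (1 * 0));  E1 = ((((-1 + 0) + (1 * 0)) * 1) + (0 + 0))
2. [add_zero →] (0 + 0)  →  0;  E1 = ((((-1 + 0) + (1 * 0)) * 1) + 0)
3. [mul_zero →] (1 * 0)  →  0;  E1 = ((((-1 + 0) + 0) * 1) + 0)
4. [add_zero →] (-1 + 0)  →  -1;  E1 = (((-1 + 0) * 1) + 0)
5. [add_zero →] (-1 + 0)  →  -1;  E1 = ((-1 * 1) + 0)
6. [add_zero →] ((-1 * 1) + 0)  →  (-1 * 1)
7. [add_zero ←] -1  →  (-1 + 0);  E1 = ((-1 + 0) * 1)
8. [mul_one ←] (-1 + 0)  →  ((-1 + 0) * 1);  E1 = (((-1 + 0) * 1) * 1)
9. [add_zero ←] 1  →  (1 + 0);  E1 = (((-1 + 0) * 1) * (1 + 0))
10. [mul_one ←] (1 + 0)  →  ((1 + 0) * 1);  E1 = (((-1 + 0) * 1) * ((1 + 0) * 1))
11. [mul_one ←] (1 + 0)  →  ((1 + 0) * 1);  this is E2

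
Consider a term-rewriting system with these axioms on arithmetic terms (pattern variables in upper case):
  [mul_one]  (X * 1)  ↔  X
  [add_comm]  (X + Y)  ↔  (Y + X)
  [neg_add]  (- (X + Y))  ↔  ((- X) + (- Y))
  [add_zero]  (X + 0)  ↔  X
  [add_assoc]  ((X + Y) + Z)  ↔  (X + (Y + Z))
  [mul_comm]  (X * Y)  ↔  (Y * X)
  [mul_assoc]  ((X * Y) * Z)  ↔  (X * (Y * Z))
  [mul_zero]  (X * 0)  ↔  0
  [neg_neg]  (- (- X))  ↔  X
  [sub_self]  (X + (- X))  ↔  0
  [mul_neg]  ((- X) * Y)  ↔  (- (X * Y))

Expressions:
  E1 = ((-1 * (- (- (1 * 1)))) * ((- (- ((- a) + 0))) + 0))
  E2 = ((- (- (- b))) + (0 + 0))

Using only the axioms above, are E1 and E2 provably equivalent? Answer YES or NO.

The axioms are sound identities: if E1 ↔* E2 then E1 and E2 evaluate identically under any assignment.
Under a=0, b=1: E1 evaluates to 0, E2 to -1. Distinct ⇒ no rewrite sequence connects them.

NO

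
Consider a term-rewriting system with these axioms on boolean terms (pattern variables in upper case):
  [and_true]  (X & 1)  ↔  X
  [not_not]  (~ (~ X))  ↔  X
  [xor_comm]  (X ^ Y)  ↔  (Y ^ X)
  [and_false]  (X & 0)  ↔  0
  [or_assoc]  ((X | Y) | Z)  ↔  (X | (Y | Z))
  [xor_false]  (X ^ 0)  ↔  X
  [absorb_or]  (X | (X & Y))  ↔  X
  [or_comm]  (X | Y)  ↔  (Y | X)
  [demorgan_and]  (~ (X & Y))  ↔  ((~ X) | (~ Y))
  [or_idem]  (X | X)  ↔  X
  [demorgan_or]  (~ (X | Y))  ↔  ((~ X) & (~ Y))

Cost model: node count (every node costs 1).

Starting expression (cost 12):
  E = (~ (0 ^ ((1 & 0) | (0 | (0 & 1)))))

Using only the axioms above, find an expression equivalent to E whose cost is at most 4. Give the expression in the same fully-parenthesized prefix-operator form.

step 1: absorb_or (→) rewrites (0 | (0 & 1)) into 0, now (~ (0 ^ ((1 & 0) | 0)))
step 2: and_false (→) rewrites (1 & 0) into 0, now (~ (0 ^ (0 | 0)))
step 3: or_idem (→) rewrites (0 | 0) into 0, reaching cost 4 (bound 4)

(~ (0 ^ 0))   [cost 4]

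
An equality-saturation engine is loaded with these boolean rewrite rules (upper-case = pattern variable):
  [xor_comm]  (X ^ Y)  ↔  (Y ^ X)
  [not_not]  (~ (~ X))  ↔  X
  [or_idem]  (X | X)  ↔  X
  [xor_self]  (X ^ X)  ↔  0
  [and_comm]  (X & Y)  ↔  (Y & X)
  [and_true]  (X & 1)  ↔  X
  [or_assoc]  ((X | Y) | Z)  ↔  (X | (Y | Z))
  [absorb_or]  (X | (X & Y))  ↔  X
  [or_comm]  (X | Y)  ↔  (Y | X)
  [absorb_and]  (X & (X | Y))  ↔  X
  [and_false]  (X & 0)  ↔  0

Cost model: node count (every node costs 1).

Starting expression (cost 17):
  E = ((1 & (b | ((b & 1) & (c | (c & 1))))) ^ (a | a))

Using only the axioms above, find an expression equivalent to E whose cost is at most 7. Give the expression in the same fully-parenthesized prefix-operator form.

(1) (b & 1)  =[and_true →]=  b    ⊢ ((1 & (b | (b & (c | (c & 1))))) ^ (a | a))
(2) (c | (c & 1))  =[absorb_or →]=  c    ⊢ ((1 & (b | (b & c))) ^ (a | a))
(3) (b | (b & c))  =[absorb_or →]=  b    ⊢ cost 7, within 7

((1 & b) ^ (a | a))   [cost 7]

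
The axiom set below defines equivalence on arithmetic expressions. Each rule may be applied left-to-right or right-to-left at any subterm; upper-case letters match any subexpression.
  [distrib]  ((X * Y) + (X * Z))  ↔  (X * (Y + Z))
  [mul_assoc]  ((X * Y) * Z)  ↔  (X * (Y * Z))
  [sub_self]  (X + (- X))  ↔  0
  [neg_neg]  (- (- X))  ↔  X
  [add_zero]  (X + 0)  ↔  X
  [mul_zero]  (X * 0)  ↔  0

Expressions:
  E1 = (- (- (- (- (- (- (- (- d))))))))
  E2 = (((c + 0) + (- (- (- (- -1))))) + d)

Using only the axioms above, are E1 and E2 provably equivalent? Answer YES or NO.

Every axiom is a valid identity, so a rewrite proof would force E1 and E2 to agree under every assignment.
At c=0, d=0: E1 = 0 but E2 = -1; they differ, so no derivation exists.

NO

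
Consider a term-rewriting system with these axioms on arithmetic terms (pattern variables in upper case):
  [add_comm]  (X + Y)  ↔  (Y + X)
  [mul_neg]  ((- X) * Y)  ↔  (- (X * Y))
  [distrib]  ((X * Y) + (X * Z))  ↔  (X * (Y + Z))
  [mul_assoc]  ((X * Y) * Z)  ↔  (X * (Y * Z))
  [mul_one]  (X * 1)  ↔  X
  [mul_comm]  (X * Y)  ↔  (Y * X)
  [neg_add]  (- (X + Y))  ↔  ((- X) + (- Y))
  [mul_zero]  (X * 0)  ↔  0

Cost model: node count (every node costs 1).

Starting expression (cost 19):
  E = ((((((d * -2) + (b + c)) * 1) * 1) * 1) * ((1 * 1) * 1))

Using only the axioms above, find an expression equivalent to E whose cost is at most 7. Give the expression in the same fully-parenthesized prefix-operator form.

(1) (((d * -2) + (b + c)) * 1)  =[mul_one →]=  ((d * -2) + (b + c))    ⊢ (((((d * -2) + (b + c)) * 1) * 1) * ((1 * 1) * 1))
(2) ((((d * -2) + (b + c)) * 1) * 1)  =[mul_one →]=  (((d * -2) + (b + c)) * 1)    ⊢ ((((d * -2) + (b + c)) * 1) * ((1 * 1) * 1))
(3) ((1 * 1) * 1)  =[mul_one →]=  (1 * 1)    ⊢ ((((d * -2) + (b + c)) * 1) * (1 * 1))
(4) (1 * 1)  =[mul_one →]=  1    ⊢ ((((d * -2) + (b + c)) * 1) * 1)
(5) (d * -2)  =[mul_comm →]=  (-2 * d)    ⊢ ((((-2 * d) + (b + c)) * 1) * 1)
(6) (((-2 * d) + (b + c)) * 1)  =[mul_one →]=  ((-2 * d) + (b + c))    ⊢ (((-2 * d) + (b + c)) * 1)
(7) (((-2 * d) + (b + c)) * 1)  =[mul_one →]=  ((-2 * d) + (b + c))    ⊢ cost 7, within 7

((-2 * d) + (b + c))   [cost 7]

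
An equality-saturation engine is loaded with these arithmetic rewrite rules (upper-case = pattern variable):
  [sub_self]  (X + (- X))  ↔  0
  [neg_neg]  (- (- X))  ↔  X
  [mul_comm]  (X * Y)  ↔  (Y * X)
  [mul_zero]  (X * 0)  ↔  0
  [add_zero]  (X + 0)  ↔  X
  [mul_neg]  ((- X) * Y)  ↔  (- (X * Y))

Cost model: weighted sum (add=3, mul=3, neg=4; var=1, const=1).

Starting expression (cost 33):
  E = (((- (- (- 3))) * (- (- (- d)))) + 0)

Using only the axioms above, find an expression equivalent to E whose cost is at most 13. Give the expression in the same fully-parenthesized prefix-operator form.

(1) (((- (- (- 3))) * (- (- (- d)))) + 0)  =[add_zero →]=  ((- (- (- 3))) * (- (- (- d))))
(2) (- (- 3))  =[neg_neg →]=  3    ⊢ ((- 3) * (- (- (- d))))
(3) (- (- (- d)))  =[neg_neg →]=  (- d)    ⊢ cost 13, within 13

((- 3) * (- d))   [cost 13]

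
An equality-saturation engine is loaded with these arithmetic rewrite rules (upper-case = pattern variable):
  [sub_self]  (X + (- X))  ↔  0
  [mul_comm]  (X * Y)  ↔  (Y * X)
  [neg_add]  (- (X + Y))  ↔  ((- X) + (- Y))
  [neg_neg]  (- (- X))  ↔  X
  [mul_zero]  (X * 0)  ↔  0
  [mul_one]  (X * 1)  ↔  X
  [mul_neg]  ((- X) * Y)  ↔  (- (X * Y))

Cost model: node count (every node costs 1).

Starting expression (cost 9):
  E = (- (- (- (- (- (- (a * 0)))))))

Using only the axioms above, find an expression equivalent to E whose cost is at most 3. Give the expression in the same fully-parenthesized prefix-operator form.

(- (- 0))   [cost 3]

step 1: mul_zero (→) rewrites (a * 0) into 0, now (- (- (- (- (- (- 0))))))
step 2: neg_neg (→) rewrites (- (- (- 0))) into (- 0), now (- (- (- (- 0))))
step 3: neg_neg (→) rewrites (- (- (- (- 0)))) into (- (- 0)), reaching cost 3 (bound 3)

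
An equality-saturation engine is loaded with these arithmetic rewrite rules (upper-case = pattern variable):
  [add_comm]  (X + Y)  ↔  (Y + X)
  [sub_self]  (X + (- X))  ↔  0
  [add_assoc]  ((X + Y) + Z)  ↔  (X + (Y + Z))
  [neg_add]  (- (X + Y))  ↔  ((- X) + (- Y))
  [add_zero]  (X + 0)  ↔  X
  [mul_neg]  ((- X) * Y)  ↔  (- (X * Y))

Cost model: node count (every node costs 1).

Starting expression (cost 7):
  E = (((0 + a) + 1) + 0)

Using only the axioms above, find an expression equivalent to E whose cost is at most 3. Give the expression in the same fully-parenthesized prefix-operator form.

(a + 1)   [cost 3]

(1) (0 + a)  =[add_comm →]=  (a + 0)    ⊢ (((a + 0) + 1) + 0)
(2) (a + 0)  =[add_zero →]=  a    ⊢ ((a + 1) + 0)
(3) ((a + 1) + 0)  =[add_zero →]=  (a + 1)    ⊢ cost 3, within 3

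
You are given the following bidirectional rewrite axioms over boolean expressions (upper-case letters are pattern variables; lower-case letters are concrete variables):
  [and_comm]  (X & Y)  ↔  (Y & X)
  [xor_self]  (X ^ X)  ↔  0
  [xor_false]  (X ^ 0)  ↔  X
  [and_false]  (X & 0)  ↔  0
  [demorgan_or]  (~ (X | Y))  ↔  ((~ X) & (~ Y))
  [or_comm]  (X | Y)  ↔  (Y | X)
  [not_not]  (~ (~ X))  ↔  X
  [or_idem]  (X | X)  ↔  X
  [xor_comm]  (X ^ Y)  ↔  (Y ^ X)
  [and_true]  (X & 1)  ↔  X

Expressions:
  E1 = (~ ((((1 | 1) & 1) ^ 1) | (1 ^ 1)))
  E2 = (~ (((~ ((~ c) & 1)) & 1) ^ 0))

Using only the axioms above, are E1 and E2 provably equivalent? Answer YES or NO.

Every axiom is a valid identity, so a rewrite proof would force E1 and E2 to agree under every assignment.
At c=1: E1 = 1 but E2 = 0; they differ, so no derivation exists.

NO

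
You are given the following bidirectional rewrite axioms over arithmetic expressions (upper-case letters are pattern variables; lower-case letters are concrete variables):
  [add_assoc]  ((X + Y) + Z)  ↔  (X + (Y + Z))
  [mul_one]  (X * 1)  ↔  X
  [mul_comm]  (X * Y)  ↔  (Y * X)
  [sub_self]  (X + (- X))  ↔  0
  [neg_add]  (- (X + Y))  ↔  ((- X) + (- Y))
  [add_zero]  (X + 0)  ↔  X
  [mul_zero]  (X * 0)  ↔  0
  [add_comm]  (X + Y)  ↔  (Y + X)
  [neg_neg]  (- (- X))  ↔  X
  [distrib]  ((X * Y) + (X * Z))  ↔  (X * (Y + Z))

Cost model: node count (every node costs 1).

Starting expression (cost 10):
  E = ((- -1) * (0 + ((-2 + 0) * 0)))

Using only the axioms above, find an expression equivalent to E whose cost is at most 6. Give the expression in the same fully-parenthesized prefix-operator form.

((- -1) * (-2 * 0))   [cost 6]

1. [add_comm →] (0 + ((-2 + 0) * 0))  →  (((-2 + 0) * 0) + 0);  E = ((- -1) * (((-2 + 0) * 0) + 0))
2. [add_zero →] (((-2 + 0) * 0) + 0)  →  ((-2 + 0) * 0);  E = ((- -1) * ((-2 + 0) * 0))
3. [add_zero →] (-2 + 0)  →  -2;  cost 6 ≤ 6, done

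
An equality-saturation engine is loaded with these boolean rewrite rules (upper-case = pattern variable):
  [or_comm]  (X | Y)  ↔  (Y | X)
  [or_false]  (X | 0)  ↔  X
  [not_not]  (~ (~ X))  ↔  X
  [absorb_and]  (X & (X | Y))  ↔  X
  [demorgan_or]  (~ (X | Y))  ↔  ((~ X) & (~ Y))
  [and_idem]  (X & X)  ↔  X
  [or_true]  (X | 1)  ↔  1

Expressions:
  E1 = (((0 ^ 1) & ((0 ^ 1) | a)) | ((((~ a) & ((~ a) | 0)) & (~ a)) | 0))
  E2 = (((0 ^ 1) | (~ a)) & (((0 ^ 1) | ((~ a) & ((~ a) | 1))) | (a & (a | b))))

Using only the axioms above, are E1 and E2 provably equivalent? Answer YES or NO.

(1) ((~ a) & ((~ a) | 0))  =[absorb_and →]=  (~ a)    ⊢ (((0 ^ 1) & ((0 ^ 1) | a)) | (((~ a) & (~ a)) | 0))
(2) (((~ a) & (~ a)) | 0)  =[or_false →]=  ((~ a) & (~ a))    ⊢ (((0 ^ 1) & ((0 ^ 1) | a)) | ((~ a) & (~ a)))
(3) ((0 ^ 1) & ((0 ^ 1) | a))  =[absorb_and →]=  (0 ^ 1)    ⊢ ((0 ^ 1) | ((~ a) & (~ a)))
(4) ((~ a) & (~ a))  =[and_idem →]=  (~ a)    ⊢ ((0 ^ 1) | (~ a))
(5) ((0 ^ 1) | (~ a))  =[absorb_and ←]=  (((0 ^ 1) | (~ a)) & (((0 ^ 1) | (~ a)) | a))
(6) a  =[absorb_and ←]=  (a & (a | b))    ⊢ (((0 ^ 1) | (~ a)) & (((0 ^ 1) | (~ a)) | (a & (a | b))))
(7) (~ a)  =[absorb_and ←]=  ((~ a) & ((~ a) | 1))    ⊢ E2

YES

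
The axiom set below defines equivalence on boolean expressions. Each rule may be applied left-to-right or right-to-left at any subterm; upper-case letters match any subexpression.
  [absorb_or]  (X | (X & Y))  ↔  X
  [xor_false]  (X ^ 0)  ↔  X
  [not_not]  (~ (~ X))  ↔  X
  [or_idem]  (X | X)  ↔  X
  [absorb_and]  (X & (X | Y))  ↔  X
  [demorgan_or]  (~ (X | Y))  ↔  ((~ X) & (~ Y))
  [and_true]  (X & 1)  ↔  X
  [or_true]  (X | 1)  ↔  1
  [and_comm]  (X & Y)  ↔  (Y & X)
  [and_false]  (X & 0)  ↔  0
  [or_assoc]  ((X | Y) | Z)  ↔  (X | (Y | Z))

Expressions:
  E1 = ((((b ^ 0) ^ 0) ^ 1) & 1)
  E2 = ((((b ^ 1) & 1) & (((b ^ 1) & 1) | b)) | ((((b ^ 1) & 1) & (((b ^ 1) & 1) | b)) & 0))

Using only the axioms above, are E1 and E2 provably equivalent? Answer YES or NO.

step 1: xor_false (→) rewrites (b ^ 0) into b, now (((b ^ 0) ^ 1) & 1)
step 2: and_true (→) rewrites (((b ^ 0) ^ 1) & 1) into ((b ^ 0) ^ 1)
step 3: xor_false (→) rewrites (b ^ 0) into b, now (b ^ 1)
step 4: and_true (←) rewrites (b ^ 1) into ((b ^ 1) & 1)
step 5: absorb_and (←) rewrites ((b ^ 1) & 1) into (((b ^ 1) & 1) & (((b ^ 1) & 1) | b))
step 6: absorb_or (←) rewrites (((b ^ 1) & 1) & (((b ^ 1) & 1) | b)) into ((((b ^ 1) & 1) & (((b ^ 1) & 1) | b)) | ((((b ^ 1) & 1) & (((b ^ 1) & 1) | b)) & 0)), which is E2

YES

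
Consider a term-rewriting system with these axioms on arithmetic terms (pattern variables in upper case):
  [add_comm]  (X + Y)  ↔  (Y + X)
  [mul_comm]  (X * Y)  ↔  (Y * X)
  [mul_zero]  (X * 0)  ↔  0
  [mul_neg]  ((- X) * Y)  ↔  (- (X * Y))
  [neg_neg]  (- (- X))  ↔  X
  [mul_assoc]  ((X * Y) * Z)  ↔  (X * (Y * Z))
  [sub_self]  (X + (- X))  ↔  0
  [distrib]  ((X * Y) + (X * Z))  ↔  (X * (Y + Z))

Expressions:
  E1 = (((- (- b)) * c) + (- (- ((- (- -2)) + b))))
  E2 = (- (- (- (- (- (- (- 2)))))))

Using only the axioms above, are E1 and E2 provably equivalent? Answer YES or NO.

The axioms are sound identities: if E1 ↔* E2 then E1 and E2 evaluate identically under any assignment.
Under b=1, c=0: E1 evaluates to -1, E2 to -2. Distinct ⇒ no rewrite sequence connects them.

NO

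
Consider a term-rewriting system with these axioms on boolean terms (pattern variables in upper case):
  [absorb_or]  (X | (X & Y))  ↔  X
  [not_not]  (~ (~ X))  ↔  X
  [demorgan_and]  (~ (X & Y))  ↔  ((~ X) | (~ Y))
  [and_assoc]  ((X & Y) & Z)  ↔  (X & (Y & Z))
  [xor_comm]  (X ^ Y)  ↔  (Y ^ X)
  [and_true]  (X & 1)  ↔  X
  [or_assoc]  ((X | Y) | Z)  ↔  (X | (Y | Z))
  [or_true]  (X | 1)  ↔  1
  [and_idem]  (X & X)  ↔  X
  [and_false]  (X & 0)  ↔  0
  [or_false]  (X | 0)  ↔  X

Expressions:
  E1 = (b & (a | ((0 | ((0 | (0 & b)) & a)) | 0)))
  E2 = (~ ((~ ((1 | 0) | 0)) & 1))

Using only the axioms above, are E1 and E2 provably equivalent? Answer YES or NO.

All listed rules preserve value, hence provable equivalence implies equal values everywhere; look for a separating assignment.
a=0, b=0 gives E1 ↦ 0, E2 ↦ 1; values differ ⇒ not provably equivalent.

NO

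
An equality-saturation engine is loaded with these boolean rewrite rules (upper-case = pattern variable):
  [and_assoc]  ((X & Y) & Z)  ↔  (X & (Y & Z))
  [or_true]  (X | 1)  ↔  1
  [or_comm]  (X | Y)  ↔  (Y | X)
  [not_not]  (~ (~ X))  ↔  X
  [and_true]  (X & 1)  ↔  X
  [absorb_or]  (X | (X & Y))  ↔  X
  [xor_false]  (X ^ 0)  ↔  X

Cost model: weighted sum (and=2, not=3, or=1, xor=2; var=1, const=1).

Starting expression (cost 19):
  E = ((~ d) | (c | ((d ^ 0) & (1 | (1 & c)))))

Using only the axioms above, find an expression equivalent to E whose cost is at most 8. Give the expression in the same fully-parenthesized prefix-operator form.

1. [absorb_or →] (1 | (1 & c))  →  1;  E = ((~ d) | (c | ((d ^ 0) & 1)))
2. [and_true →] ((d ^ 0) & 1)  →  (d ^ 0);  E = ((~ d) | (c | (d ^ 0)))
3. [xor_false →] (d ^ 0)  →  d;  cost 8 ≤ 8, done

((~ d) | (c | d))   [cost 8]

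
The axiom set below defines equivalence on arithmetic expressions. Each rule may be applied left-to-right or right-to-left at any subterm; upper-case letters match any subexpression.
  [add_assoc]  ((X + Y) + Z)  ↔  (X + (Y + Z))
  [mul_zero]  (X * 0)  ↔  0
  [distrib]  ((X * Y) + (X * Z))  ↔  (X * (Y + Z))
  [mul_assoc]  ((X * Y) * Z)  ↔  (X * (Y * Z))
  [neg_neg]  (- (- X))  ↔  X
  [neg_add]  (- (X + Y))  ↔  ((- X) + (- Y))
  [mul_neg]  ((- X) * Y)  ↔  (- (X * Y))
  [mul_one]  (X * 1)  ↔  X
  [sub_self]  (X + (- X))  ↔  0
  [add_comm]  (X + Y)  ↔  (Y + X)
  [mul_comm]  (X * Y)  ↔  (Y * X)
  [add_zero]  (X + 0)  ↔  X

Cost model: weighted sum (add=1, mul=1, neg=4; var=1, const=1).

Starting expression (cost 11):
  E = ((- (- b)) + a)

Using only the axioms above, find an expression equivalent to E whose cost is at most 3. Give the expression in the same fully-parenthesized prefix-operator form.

(1) (- (- b))  =[neg_neg →]=  b    ⊢ cost 3, within 3

(b + a)   [cost 3]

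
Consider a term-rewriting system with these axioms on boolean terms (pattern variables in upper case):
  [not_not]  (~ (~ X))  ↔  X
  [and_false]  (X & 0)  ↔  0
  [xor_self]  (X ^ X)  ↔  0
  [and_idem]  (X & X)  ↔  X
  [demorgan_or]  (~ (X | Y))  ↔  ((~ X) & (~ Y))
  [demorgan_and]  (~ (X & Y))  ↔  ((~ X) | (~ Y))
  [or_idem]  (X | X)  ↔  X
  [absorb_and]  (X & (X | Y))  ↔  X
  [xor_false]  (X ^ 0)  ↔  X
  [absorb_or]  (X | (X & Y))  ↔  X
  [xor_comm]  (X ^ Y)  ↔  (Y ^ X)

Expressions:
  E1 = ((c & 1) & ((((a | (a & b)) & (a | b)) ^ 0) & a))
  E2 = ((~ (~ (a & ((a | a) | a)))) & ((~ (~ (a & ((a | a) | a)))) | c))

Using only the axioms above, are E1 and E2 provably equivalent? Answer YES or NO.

All listed rules preserve value, hence provable equivalence implies equal values everywhere; look for a separating assignment.
a=1, b=0, c=0 gives E1 ↦ 0, E2 ↦ 1; values differ ⇒ not provably equivalent.

NO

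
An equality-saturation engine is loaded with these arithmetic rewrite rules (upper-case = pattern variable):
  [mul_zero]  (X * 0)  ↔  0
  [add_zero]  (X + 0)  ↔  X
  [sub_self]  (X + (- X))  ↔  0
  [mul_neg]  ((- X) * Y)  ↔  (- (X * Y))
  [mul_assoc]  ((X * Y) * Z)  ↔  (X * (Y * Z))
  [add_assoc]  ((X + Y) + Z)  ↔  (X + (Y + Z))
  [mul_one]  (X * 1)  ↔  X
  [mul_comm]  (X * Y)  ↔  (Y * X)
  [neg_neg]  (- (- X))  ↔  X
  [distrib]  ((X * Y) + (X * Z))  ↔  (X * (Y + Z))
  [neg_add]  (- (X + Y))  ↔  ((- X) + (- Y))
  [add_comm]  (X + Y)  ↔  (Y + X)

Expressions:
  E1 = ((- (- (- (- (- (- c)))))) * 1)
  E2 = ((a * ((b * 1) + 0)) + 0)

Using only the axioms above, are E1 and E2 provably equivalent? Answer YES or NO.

All listed rules preserve value, hence provable equivalence implies equal values everywhere; look for a separating assignment.
a=0, b=0, c=1 gives E1 ↦ 1, E2 ↦ 0; values differ ⇒ not provably equivalent.

NO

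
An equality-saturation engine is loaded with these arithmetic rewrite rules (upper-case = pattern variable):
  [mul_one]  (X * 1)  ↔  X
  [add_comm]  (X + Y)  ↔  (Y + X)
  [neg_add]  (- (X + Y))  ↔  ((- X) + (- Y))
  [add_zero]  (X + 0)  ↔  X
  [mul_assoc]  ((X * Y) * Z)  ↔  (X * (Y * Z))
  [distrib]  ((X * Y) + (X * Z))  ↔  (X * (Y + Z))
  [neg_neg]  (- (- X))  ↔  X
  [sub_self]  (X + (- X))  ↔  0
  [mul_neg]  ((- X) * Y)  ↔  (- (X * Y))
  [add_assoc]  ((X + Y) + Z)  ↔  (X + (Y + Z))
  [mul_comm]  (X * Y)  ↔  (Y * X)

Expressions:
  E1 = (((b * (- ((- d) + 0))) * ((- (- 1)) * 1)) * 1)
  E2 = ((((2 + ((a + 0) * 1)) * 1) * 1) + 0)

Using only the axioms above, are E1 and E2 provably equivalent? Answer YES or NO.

All listed rules preserve value, hence provable equivalence implies equal values everywhere; look for a separating assignment.
a=0, b=0, d=0 gives E1 ↦ 0, E2 ↦ 2; values differ ⇒ not provably equivalent.

NO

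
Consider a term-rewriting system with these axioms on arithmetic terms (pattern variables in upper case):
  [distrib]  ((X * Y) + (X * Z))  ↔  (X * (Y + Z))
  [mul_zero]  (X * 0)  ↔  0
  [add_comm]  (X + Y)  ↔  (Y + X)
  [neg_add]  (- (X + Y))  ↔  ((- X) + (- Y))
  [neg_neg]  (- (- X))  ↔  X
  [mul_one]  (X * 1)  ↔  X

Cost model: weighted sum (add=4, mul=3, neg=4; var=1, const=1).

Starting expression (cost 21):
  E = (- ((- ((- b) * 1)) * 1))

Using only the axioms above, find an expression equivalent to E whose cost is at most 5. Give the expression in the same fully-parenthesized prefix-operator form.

(- b)   [cost 5]

1. [mul_one →] ((- ((- b) * 1)) * 1)  →  (- ((- b) * 1));  E = (- (- ((- b) * 1)))
2. [mul_one →] ((- b) * 1)  →  (- b);  E = (- (- (- b)))
3. [neg_neg →] (- (- (- b)))  →  (- b);  cost 5 ≤ 5, done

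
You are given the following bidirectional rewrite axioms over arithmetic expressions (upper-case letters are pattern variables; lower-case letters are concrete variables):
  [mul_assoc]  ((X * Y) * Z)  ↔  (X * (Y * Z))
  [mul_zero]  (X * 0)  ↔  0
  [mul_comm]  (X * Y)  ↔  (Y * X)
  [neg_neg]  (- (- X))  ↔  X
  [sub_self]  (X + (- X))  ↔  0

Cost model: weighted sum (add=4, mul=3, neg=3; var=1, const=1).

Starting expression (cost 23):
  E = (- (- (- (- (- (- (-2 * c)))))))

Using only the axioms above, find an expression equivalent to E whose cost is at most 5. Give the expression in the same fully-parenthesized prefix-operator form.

(-2 * c)   [cost 5]

1. [neg_neg →] (- (- (- (-2 * c))))  →  (- (-2 * c));  E = (- (- (- (- (-2 * c)))))
2. [neg_neg →] (- (- (- (- (-2 * c)))))  →  (- (- (-2 * c)))
3. [neg_neg →] (- (- (-2 * c)))  →  (-2 * c);  cost 5 ≤ 5, done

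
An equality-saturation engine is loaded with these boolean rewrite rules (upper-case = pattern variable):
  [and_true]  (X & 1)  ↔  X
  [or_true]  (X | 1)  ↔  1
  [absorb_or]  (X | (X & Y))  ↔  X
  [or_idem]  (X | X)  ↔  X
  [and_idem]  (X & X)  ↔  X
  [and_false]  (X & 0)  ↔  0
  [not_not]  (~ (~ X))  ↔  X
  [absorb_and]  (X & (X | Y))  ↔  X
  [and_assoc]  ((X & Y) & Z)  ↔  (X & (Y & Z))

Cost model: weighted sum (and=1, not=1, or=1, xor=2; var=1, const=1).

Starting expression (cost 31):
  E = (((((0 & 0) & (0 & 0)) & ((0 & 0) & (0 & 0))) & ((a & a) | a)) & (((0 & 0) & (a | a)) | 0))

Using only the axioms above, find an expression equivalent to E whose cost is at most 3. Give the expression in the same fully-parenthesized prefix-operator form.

(1) (((0 & 0) & (0 & 0)) & ((0 & 0) & (0 & 0)))  =[and_idem →]=  ((0 & 0) & (0 & 0))    ⊢ ((((0 & 0) & (0 & 0)) & ((a & a) | a)) & (((0 & 0) & (a | a)) | 0))
(2) ((0 & 0) & (0 & 0))  =[and_idem →]=  (0 & 0)    ⊢ (((0 & 0) & ((a & a) | a)) & (((0 & 0) & (a | a)) | 0))
(3) (a & a)  =[and_idem →]=  a    ⊢ (((0 & 0) & (a | a)) & (((0 & 0) & (a | a)) | 0))
(4) (((0 & 0) & (a | a)) & (((0 & 0) & (a | a)) | 0))  =[absorb_and →]=  ((0 & 0) & (a | a))
(5) (a | a)  =[or_idem →]=  a    ⊢ ((0 & 0) & a)
(6) (0 & 0)  =[and_idem →]=  0    ⊢ cost 3, within 3

(0 & a)   [cost 3]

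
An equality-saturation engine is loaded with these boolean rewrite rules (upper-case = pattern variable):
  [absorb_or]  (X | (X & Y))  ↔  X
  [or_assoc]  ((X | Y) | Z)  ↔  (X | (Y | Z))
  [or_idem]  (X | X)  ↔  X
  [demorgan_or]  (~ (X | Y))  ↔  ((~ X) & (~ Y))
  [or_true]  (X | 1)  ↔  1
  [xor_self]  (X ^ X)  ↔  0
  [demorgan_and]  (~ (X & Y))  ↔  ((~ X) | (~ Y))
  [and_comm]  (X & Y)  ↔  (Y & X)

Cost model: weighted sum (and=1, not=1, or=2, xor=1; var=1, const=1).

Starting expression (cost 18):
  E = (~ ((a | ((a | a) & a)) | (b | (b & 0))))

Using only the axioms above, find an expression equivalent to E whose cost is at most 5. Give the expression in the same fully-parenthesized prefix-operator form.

(~ (a | b))   [cost 5]

(1) (a | a)  =[or_idem →]=  a    ⊢ (~ ((a | (a & a)) | (b | (b & 0))))
(2) (b | (b & 0))  =[absorb_or →]=  b    ⊢ (~ ((a | (a & a)) | b))
(3) (a | (a & a))  =[absorb_or →]=  a    ⊢ cost 5, within 5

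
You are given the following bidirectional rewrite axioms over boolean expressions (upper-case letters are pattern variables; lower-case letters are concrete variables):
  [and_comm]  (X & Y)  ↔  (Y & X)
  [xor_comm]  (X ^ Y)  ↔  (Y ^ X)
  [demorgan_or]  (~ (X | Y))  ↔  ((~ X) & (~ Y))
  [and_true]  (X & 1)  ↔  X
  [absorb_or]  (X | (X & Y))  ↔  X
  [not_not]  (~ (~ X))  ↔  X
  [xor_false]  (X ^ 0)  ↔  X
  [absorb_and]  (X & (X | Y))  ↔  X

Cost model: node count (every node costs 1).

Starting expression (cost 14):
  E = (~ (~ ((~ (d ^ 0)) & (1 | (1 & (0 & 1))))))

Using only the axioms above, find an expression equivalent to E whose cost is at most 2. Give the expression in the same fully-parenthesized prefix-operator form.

(~ d)   [cost 2]

step 1: not_not (→) rewrites (~ (~ ((~ (d ^ 0)) & (1 | (1 & (0 & 1)))))) into ((~ (d ^ 0)) & (1 | (1 & (0 & 1))))
step 2: xor_false (→) rewrites (d ^ 0) into d, now ((~ d) & (1 | (1 & (0 & 1))))
step 3: and_true (→) rewrites (0 & 1) into 0, now ((~ d) & (1 | (1 & 0)))
step 4: absorb_or (→) rewrites (1 | (1 & 0)) into 1, now ((~ d) & 1)
step 5: and_true (→) rewrites ((~ d) & 1) into (~ d), reaching cost 2 (bound 2)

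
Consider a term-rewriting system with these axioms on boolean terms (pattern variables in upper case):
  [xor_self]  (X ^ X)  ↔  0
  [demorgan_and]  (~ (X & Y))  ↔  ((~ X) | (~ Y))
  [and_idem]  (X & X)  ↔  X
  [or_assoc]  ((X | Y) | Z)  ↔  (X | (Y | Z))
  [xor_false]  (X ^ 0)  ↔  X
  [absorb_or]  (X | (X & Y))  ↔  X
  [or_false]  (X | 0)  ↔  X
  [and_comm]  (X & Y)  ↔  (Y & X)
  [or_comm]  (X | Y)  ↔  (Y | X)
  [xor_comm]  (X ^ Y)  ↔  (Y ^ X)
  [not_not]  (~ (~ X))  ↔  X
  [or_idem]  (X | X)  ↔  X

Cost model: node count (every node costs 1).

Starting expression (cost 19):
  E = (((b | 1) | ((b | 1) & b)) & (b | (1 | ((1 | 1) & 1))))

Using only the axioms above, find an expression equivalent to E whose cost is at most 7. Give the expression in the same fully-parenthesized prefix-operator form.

((b | 1) & (b | 1))   [cost 7]

step 1: or_idem (→) rewrites (1 | 1) into 1, now (((b | 1) | ((b | 1) & b)) & (b | (1 | (1 & 1))))
step 2: absorb_or (→) rewrites ((b | 1) | ((b | 1) & b)) into (b | 1), now ((b | 1) & (b | (1 | (1 & 1))))
step 3: absorb_or (→) rewrites (1 | (1 & 1)) into 1, reaching cost 7 (bound 7)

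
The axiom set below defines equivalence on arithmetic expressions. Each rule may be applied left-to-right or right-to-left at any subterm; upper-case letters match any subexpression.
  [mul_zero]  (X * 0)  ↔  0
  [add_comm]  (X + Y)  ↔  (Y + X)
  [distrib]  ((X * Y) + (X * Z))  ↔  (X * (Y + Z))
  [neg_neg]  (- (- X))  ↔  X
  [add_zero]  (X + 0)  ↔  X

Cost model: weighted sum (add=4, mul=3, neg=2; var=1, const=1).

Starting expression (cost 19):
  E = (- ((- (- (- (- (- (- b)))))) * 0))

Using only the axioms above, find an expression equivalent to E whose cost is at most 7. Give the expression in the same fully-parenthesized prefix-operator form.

(- (b * 0))   [cost 7]

1. [neg_neg →] (- (- (- (- b))))  →  (- (- b));  E = (- ((- (- (- (- b)))) * 0))
2. [neg_neg →] (- (- (- (- b))))  →  (- (- b));  E = (- ((- (- b)) * 0))
3. [neg_neg →] (- (- b))  →  b;  cost 7 ≤ 7, done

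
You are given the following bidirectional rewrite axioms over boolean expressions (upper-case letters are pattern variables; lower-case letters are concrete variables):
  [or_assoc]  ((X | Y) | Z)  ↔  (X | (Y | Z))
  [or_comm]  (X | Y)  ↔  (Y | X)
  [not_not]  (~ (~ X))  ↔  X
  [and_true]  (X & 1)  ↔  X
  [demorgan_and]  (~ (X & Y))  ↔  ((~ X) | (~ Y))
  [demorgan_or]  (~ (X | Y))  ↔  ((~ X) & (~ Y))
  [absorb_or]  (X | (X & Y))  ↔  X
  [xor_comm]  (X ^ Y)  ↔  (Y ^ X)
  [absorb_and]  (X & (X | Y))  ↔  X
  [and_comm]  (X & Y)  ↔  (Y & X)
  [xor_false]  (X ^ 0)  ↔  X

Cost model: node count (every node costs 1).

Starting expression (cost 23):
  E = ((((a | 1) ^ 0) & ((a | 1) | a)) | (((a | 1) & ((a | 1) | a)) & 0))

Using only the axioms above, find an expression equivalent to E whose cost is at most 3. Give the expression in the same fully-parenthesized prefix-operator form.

step 1: xor_false (→) rewrites ((a | 1) ^ 0) into (a | 1), now (((a | 1) & ((a | 1) | a)) | (((a | 1) & ((a | 1) | a)) & 0))
step 2: absorb_or (→) rewrites (((a | 1) & ((a | 1) | a)) | (((a | 1) & ((a | 1) | a)) & 0)) into ((a | 1) & ((a | 1) | a))
step 3: absorb_and (→) rewrites ((a | 1) & ((a | 1) | a)) into (a | 1), reaching cost 3 (bound 3)

(a | 1)   [cost 3]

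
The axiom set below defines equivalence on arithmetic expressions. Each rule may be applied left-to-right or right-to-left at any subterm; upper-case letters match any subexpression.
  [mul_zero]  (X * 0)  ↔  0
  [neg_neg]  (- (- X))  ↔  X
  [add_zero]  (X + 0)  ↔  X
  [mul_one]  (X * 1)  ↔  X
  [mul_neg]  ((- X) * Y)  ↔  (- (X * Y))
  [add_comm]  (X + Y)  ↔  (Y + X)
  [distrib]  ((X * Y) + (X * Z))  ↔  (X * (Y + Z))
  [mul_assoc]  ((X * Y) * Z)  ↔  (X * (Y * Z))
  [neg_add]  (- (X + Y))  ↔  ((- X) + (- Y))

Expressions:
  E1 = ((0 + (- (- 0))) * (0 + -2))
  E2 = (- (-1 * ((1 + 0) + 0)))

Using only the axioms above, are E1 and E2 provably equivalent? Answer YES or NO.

Every axiom is a valid identity, so a rewrite proof would force E1 and E2 to agree under every assignment.
At the empty assignment (no variables occur): E1 = 0 but E2 = 1; they differ, so no derivation exists.

NO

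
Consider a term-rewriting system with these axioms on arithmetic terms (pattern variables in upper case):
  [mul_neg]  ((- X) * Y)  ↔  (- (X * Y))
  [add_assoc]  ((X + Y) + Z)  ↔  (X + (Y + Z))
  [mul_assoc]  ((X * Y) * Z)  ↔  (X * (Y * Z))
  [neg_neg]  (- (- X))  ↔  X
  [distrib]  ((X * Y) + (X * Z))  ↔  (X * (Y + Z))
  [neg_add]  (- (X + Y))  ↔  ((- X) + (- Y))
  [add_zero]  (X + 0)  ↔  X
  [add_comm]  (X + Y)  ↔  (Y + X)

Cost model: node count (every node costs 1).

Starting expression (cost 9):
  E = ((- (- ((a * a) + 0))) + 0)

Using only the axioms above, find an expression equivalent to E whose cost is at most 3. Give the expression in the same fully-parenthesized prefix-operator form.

1. [add_zero →] ((- (- ((a * a) + 0))) + 0)  →  (- (- ((a * a) + 0)))
2. [add_zero →] ((a * a) + 0)  →  (a * a);  E = (- (- (a * a)))
3. [neg_neg →] (- (- (a * a)))  →  (a * a);  cost 3 ≤ 3, done

(a * a)   [cost 3]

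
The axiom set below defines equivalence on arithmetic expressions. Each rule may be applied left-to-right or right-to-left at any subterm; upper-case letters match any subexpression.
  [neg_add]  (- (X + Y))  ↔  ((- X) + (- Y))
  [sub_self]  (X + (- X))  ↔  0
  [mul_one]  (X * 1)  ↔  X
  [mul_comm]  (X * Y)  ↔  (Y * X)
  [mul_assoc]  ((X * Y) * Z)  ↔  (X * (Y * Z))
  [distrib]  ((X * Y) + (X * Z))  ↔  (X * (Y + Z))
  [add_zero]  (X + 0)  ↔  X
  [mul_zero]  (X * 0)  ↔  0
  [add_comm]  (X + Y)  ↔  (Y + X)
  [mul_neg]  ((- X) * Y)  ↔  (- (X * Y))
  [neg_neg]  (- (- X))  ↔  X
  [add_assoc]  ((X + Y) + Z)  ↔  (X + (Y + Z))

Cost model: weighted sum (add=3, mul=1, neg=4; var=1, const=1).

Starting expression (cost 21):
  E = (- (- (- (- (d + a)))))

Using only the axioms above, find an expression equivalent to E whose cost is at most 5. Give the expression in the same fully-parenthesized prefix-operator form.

(1) (d + a)  =[add_comm →]=  (a + d)    ⊢ (- (- (- (- (a + d)))))
(2) (- (- (- (- (a + d)))))  =[neg_neg →]=  (- (- (a + d)))
(3) (- (- (a + d)))  =[neg_neg →]=  (a + d)    ⊢ cost 5, within 5

(a + d)   [cost 5]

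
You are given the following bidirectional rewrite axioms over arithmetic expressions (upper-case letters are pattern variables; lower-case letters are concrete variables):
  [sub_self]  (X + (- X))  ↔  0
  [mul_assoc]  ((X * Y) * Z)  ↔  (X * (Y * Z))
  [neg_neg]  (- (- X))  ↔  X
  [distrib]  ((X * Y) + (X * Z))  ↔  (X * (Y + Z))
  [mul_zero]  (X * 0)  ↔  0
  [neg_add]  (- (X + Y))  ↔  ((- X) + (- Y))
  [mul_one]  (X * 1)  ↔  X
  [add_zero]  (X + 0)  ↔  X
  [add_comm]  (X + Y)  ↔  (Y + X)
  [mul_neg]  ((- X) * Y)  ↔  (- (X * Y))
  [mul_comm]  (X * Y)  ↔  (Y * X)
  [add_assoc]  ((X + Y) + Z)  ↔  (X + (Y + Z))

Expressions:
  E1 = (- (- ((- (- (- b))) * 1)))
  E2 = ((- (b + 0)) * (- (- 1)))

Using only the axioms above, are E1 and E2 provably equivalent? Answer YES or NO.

YES

step 1: neg_neg (→) rewrites (- (- b)) into b, now (- (- ((- b) * 1)))
step 2: mul_one (→) rewrites ((- b) * 1) into (- b), now (- (- (- b)))
step 3: neg_neg (→) rewrites (- (- (- b))) into (- b)
step 4: add_zero (←) rewrites b into (b + 0), now (- (b + 0))
step 5: mul_one (←) rewrites (- (b + 0)) into ((- (b + 0)) * 1)
step 6: neg_neg (←) rewrites 1 into (- (- 1)), which is E2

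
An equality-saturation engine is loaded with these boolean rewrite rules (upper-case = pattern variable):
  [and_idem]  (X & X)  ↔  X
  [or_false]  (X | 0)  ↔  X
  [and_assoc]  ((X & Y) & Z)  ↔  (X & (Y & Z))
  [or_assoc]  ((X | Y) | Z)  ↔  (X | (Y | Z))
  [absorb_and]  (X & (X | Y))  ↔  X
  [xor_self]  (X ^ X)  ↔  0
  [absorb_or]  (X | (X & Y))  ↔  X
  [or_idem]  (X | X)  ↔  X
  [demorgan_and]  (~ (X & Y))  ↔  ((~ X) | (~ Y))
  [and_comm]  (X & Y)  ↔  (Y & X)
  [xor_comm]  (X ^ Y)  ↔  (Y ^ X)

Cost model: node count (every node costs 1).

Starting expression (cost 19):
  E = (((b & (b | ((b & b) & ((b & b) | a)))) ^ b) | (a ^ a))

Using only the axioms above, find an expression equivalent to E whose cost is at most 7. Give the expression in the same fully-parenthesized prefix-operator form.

step 1: absorb_and (→) rewrites ((b & b) & ((b & b) | a)) into (b & b), now (((b & (b | (b & b))) ^ b) | (a ^ a))
step 2: absorb_or (→) rewrites (b | (b & b)) into b, now (((b & b) ^ b) | (a ^ a))
step 3: and_idem (→) rewrites (b & b) into b, reaching cost 7 (bound 7)

((b ^ b) | (a ^ a))   [cost 7]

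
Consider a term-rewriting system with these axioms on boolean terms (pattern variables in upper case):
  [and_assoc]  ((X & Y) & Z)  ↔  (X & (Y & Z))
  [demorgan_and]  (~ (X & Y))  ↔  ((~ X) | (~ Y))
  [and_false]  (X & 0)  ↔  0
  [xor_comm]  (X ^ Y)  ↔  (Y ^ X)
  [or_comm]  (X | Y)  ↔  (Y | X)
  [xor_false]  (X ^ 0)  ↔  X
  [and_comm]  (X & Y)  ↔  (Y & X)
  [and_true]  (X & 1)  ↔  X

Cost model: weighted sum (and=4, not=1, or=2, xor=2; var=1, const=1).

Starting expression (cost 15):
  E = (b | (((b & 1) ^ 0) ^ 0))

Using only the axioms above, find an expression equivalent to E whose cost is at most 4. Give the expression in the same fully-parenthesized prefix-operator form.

step 1: xor_false (→) rewrites ((b & 1) ^ 0) into (b & 1), now (b | ((b & 1) ^ 0))
step 2: xor_false (→) rewrites ((b & 1) ^ 0) into (b & 1), now (b | (b & 1))
step 3: and_true (→) rewrites (b & 1) into b, reaching cost 4 (bound 4)

(b | b)   [cost 4]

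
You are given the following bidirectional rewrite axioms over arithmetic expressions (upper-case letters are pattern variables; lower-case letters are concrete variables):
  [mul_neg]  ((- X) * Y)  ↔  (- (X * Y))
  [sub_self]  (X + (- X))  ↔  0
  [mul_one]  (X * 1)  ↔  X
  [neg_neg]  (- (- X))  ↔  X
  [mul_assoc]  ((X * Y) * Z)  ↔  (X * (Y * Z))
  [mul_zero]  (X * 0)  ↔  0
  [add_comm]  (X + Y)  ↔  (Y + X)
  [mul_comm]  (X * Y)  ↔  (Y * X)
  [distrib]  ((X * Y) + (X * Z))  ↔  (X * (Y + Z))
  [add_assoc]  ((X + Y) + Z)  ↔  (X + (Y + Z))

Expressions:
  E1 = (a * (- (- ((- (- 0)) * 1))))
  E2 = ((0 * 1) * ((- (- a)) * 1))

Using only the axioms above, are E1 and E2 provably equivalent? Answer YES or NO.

step 1: mul_one (→) rewrites ((- (- 0)) * 1) into (- (- 0)), now (a * (- (- (- (- 0)))))
step 2: neg_neg (→) rewrites (- (- (- 0))) into (- 0), now (a * (- (- 0)))
step 3: neg_neg (→) rewrites (- (- 0)) into 0, now (a * 0)
step 4: mul_one (←) rewrites a into (a * 1), now ((a * 1) * 0)
step 5: mul_comm (→) rewrites ((a * 1) * 0) into (0 * (a * 1))
step 6: mul_one (←) rewrites 0 into (0 * 1), now ((0 * 1) * (a * 1))
step 7: neg_neg (←) rewrites a into (- (- a)), which is E2

YES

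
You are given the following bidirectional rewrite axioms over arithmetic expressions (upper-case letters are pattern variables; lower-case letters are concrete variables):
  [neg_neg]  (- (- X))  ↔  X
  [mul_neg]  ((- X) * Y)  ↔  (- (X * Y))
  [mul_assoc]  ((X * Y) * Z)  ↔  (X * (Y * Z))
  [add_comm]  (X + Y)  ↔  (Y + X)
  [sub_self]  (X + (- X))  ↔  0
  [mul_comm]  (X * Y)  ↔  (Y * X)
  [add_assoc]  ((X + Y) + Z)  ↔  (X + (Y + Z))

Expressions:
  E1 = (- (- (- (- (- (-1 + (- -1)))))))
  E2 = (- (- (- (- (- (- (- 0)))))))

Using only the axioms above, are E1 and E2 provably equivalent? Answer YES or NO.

1. [sub_self →] (-1 + (- -1))  →  0;  E1 = (- (- (- (- (- 0)))))
2. [neg_neg ←] (- (- (- (- 0))))  →  (- (- (- (- (- (- 0))))));  this is E2

YES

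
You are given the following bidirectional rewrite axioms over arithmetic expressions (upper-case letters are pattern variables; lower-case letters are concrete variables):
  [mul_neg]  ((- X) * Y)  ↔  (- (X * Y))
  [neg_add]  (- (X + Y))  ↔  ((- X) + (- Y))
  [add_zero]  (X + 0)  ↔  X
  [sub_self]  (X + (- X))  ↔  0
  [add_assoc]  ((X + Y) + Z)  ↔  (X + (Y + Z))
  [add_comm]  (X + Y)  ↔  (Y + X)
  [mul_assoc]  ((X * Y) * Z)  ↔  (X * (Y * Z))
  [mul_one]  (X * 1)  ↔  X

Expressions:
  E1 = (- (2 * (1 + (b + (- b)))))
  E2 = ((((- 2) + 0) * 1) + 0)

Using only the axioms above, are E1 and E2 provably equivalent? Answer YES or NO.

YES

(1) (b + (- b))  =[sub_self →]=  0    ⊢ (- (2 * (1 + 0)))
(2) (1 + 0)  =[add_zero →]=  1    ⊢ (- (2 * 1))
(3) (2 * 1)  =[mul_one →]=  2    ⊢ (- 2)
(4) (- 2)  =[mul_one ←]=  ((- 2) * 1)
(5) (- 2)  =[add_zero ←]=  ((- 2) + 0)    ⊢ (((- 2) + 0) * 1)
(6) (((- 2) + 0) * 1)  =[add_zero ←]=  ((((- 2) + 0) * 1) + 0)    ⊢ E2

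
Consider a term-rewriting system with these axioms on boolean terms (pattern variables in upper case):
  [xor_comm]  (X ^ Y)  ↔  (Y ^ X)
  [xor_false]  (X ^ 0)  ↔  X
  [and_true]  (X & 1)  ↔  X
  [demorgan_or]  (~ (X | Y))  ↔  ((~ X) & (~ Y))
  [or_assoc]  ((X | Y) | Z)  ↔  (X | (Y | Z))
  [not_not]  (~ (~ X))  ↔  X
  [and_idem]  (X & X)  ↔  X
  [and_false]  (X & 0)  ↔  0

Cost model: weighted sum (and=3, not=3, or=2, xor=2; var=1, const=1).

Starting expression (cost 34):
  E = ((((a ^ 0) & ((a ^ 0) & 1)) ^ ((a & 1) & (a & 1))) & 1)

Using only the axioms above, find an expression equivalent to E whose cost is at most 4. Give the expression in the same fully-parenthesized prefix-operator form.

(a ^ a)   [cost 4]

(1) (a ^ 0)  =[xor_false →]=  a    ⊢ ((((a ^ 0) & (a & 1)) ^ ((a & 1) & (a & 1))) & 1)
(2) (a ^ 0)  =[xor_false →]=  a    ⊢ (((a & (a & 1)) ^ ((a & 1) & (a & 1))) & 1)
(3) (a & 1)  =[and_true →]=  a    ⊢ (((a & a) ^ ((a & 1) & (a & 1))) & 1)
(4) (a & a)  =[and_idem →]=  a    ⊢ ((a ^ ((a & 1) & (a & 1))) & 1)
(5) ((a & 1) & (a & 1))  =[and_idem →]=  (a & 1)    ⊢ ((a ^ (a & 1)) & 1)
(6) (a & 1)  =[and_true →]=  a    ⊢ ((a ^ a) & 1)
(7) ((a ^ a) & 1)  =[and_true →]=  (a ^ a)    ⊢ cost 4, within 4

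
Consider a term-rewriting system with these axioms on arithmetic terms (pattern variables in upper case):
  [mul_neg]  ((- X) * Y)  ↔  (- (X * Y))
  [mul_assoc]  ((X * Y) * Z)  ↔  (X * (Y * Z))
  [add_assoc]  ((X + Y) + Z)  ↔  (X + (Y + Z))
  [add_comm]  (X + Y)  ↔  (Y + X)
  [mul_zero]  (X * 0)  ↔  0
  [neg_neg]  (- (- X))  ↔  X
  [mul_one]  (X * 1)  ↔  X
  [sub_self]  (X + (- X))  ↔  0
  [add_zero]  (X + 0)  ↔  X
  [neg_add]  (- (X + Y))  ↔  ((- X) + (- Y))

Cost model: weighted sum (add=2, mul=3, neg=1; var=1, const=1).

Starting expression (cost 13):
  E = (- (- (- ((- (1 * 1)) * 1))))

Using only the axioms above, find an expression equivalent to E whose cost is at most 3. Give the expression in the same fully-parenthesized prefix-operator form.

(1) (1 * 1)  =[mul_one →]=  1    ⊢ (- (- (- ((- 1) * 1))))
(2) (- (- ((- 1) * 1)))  =[neg_neg →]=  ((- 1) * 1)    ⊢ (- ((- 1) * 1))
(3) ((- 1) * 1)  =[mul_one →]=  (- 1)    ⊢ cost 3, within 3

(- (- 1))   [cost 3]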